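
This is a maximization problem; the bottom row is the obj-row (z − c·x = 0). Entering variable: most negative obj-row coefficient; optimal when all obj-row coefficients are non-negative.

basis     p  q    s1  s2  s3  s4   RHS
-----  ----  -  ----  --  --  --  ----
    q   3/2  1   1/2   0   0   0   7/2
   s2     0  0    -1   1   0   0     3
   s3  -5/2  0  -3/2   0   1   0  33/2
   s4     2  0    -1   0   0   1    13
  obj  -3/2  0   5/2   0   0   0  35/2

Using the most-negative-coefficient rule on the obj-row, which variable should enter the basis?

p

Negative obj-row entries: p: -3/2.
The most negative is -3/2 in column p, so p enters.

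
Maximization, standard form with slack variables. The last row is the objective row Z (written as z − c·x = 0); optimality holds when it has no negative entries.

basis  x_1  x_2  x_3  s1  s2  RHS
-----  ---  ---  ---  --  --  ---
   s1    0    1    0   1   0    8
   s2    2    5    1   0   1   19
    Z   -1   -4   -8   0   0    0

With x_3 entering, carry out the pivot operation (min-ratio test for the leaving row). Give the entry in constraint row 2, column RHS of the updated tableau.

Ratio test on column x_3 — row 1: entry 0 ≤ 0; row 2: 19/1 = 19. Minimum is 19 at row 2 (s2 leaves); pivot element 1.
Divide row 2 by 1; eliminate column x_3 from the other rows.
In the new row 2, the RHS entry is the old entry divided by the pivot: 19/1 = 19.

19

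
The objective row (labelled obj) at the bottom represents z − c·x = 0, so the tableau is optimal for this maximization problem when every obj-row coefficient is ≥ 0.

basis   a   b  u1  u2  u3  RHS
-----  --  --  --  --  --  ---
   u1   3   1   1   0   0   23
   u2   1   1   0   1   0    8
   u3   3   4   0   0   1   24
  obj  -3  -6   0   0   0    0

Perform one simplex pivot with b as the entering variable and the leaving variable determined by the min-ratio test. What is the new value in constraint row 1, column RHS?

17

Ratio test on column b — row 1: 23/1 = 23; row 2: 8/1 = 8; row 3: 24/4 = 6. Minimum is 6 at row 3 (u3 leaves); pivot element 4.
Divide row 3 by 4; eliminate column b from the other rows.
Row 1 update in column RHS: 23 − 1·6 = 17.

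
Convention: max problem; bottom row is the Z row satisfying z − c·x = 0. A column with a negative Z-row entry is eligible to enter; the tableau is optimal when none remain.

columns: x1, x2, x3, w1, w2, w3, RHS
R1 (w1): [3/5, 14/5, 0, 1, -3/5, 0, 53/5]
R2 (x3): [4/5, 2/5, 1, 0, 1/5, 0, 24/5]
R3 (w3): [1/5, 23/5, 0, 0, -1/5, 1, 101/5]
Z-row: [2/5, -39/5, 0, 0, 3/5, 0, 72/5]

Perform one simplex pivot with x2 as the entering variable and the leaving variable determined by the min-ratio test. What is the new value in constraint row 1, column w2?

-3/14

Ratio test on column x2 — row 1: (53/5)/(14/5) = 53/14; row 2: (24/5)/(2/5) = 12; row 3: (101/5)/(23/5) = 101/23. Minimum is 53/14 at row 1 (w1 leaves); pivot element 14/5.
Divide row 1 by 14/5; eliminate column x2 from the other rows.
In the new row 1, the w2 entry is the old entry divided by the pivot: (-3/5)/(14/5) = -3/14.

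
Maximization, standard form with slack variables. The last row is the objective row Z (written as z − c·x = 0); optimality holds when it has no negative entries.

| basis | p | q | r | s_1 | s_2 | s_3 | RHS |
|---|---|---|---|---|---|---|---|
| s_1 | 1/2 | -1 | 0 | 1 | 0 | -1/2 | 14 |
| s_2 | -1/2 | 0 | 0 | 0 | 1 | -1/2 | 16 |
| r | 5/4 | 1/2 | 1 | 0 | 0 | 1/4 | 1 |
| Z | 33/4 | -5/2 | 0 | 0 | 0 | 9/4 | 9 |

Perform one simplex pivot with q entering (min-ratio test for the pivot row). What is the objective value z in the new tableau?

14

Ratio test on column q — row 1: entry -1 ≤ 0; row 2: entry 0 ≤ 0; row 3: 1/(1/2) = 2. Minimum is 2 at row 3 (r leaves); pivot element 1/2.
Pivot on row 3; the Z-row RHS becomes 9 − (-5/2)·2 = 14.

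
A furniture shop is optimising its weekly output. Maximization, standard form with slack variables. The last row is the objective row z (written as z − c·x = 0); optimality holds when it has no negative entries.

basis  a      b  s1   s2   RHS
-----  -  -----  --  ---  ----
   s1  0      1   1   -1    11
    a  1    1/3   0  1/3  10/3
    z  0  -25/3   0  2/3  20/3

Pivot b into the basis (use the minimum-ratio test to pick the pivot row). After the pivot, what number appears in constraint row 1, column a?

-3

Ratio test on column b — row 1: 11/1 = 11; row 2: (10/3)/(1/3) = 10. Minimum is 10 at row 2 (a leaves); pivot element 1/3.
Divide row 2 by 1/3; eliminate column b from the other rows.
Row 1 update in column a: 0 − 1·3 = -3.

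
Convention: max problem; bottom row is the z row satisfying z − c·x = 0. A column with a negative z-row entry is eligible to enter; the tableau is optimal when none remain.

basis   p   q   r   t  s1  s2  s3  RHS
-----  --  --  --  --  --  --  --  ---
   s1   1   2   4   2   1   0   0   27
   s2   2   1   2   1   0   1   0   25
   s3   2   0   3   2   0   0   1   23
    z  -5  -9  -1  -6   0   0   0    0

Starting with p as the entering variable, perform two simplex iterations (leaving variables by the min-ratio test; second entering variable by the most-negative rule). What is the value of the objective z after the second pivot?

151/2

Ratio test on column p — row 1: 27/1 = 27; row 2: 25/2 = 25/2; row 3: 23/2 = 23/2. Minimum is 23/2 at row 3 (s3 leaves); pivot element 2.
Pivot on row 3; the z-row RHS becomes 0 − (-5)·(23/2) = 115/2.
Next entering variable (most negative z-row entry -9): q.
Ratio test on column q — row 1: (31/2)/2 = 31/4; row 2: 2/1 = 2; row 3: entry 0 ≤ 0. Minimum is 2 at row 2 (s2 leaves); pivot element 1.
After the second pivot the z-row RHS is 115/2 − (-9)·2 = 151/2.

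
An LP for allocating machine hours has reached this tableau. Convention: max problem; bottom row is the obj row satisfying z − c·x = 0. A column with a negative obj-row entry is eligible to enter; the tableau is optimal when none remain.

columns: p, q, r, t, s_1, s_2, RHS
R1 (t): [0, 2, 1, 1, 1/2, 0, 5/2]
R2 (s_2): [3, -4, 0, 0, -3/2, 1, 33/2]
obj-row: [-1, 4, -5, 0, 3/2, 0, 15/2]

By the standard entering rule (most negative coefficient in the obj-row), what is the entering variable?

r

Negative obj-row entries: p: -1, r: -5.
The most negative is -5 in column r, so r enters.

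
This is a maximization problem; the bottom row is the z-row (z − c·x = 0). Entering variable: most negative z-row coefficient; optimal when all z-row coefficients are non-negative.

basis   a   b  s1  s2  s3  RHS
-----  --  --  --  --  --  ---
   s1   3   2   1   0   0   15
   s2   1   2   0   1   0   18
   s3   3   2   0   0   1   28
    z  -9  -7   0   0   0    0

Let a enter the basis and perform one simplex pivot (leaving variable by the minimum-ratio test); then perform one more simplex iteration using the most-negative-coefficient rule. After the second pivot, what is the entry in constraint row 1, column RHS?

Ratio test on column a — row 1: 15/3 = 5; row 2: 18/1 = 18; row 3: 28/3 = 28/3. Minimum is 5 at row 1 (s1 leaves); pivot element 3.
Divide row 1 by 3; eliminate column a from the other rows.
Second iteration: most negative z-row entry is -1 in column b, so b enters.
Ratio test on column b — row 1: 5/(2/3) = 15/2; row 2: 13/(4/3) = 39/4; row 3: entry 0 ≤ 0. Minimum is 15/2 at row 1 (a leaves); pivot element 2/3.
Divide row 1 by 2/3; eliminate column b from the other rows.
After both pivots, the entry at constraint row 1, column RHS is 15/2.

15/2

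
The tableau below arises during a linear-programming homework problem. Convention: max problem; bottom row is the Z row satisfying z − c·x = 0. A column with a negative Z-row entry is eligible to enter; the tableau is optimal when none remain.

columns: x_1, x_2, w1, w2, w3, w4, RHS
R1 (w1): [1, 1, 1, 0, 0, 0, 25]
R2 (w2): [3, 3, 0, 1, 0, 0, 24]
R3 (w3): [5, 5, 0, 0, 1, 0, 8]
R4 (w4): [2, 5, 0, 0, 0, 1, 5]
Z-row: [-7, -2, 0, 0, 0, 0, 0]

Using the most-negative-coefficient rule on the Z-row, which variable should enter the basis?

Negative Z-row entries: x_1: -7, x_2: -2.
The most negative is -7 in column x_1, so x_1 enters.

x_1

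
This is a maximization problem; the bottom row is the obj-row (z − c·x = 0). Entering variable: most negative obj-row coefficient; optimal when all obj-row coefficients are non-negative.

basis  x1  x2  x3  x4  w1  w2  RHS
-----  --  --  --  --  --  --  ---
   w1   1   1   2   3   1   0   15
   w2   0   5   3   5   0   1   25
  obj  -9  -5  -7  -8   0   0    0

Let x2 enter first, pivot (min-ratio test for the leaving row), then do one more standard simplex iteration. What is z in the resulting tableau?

115

Ratio test on column x2 — row 1: 15/1 = 15; row 2: 25/5 = 5. Minimum is 5 at row 2 (w2 leaves); pivot element 5.
Pivot on row 2; the obj-row RHS becomes 0 − (-5)·5 = 25.
Next entering variable (most negative obj-row entry -9): x1.
Ratio test on column x1 — row 1: 10/1 = 10; row 2: entry 0 ≤ 0. Minimum is 10 at row 1 (w1 leaves); pivot element 1.
After the second pivot the obj-row RHS is 25 − (-9)·10 = 115.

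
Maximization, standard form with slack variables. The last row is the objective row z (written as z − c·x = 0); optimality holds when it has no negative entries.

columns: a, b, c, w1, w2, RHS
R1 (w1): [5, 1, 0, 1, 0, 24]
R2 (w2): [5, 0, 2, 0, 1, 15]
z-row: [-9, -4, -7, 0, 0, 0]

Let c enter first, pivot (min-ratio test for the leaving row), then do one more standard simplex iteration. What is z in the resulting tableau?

Ratio test on column c — row 1: entry 0 ≤ 0; row 2: 15/2 = 15/2. Minimum is 15/2 at row 2 (w2 leaves); pivot element 2.
Pivot on row 2; the z-row RHS becomes 0 − (-7)·(15/2) = 105/2.
Next entering variable (most negative z-row entry -4): b.
Ratio test on column b — row 1: 24/1 = 24; row 2: entry 0 ≤ 0. Minimum is 24 at row 1 (w1 leaves); pivot element 1.
After the second pivot the z-row RHS is 105/2 − (-4)·24 = 297/2.

297/2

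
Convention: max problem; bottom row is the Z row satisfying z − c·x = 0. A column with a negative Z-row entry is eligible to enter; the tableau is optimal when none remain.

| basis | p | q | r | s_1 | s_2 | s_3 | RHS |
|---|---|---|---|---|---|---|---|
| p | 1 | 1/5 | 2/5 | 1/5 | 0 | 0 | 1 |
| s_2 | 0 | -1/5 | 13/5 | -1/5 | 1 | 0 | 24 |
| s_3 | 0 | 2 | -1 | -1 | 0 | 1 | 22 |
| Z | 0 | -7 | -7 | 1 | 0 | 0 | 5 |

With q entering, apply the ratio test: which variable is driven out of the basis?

Column q entries and ratios — p: 1/(1/5) = 5; s_2: -1/5 ≤ 0, skip; s_3: 22/2 = 11.
Smallest ratio is 5 in the row of p, so p leaves.

p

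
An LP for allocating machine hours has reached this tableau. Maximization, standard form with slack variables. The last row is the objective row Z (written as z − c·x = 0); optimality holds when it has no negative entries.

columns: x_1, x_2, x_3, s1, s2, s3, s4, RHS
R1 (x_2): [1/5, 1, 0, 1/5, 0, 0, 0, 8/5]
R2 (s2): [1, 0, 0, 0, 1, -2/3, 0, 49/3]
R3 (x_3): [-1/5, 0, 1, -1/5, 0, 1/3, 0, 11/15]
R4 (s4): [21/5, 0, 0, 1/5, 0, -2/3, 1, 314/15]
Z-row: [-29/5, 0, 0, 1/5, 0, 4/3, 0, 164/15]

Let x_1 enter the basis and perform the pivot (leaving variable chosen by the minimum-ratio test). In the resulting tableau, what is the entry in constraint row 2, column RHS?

715/63

Ratio test on column x_1 — row 1: (8/5)/(1/5) = 8; row 2: (49/3)/1 = 49/3; row 3: entry -1/5 ≤ 0; row 4: (314/15)/(21/5) = 314/63. Minimum is 314/63 at row 4 (s4 leaves); pivot element 21/5.
Divide row 4 by 21/5; eliminate column x_1 from the other rows.
Row 2 update in column RHS: 49/3 − 1·(314/63) = 715/63.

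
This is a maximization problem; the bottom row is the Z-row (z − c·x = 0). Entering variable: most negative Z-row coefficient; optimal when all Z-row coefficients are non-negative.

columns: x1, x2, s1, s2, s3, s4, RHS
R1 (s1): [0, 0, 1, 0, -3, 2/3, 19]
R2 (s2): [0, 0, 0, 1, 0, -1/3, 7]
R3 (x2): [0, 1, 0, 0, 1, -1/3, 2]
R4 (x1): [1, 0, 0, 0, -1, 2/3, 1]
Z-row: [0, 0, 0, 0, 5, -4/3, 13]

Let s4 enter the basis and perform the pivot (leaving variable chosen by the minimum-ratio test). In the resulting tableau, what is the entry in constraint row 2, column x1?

Ratio test on column s4 — row 1: 19/(2/3) = 57/2; row 2: entry -1/3 ≤ 0; row 3: entry -1/3 ≤ 0; row 4: 1/(2/3) = 3/2. Minimum is 3/2 at row 4 (x1 leaves); pivot element 2/3.
Divide row 4 by 2/3; eliminate column s4 from the other rows.
Row 2 update in column x1: 0 − (-1/3)·(3/2) = 1/2.

1/2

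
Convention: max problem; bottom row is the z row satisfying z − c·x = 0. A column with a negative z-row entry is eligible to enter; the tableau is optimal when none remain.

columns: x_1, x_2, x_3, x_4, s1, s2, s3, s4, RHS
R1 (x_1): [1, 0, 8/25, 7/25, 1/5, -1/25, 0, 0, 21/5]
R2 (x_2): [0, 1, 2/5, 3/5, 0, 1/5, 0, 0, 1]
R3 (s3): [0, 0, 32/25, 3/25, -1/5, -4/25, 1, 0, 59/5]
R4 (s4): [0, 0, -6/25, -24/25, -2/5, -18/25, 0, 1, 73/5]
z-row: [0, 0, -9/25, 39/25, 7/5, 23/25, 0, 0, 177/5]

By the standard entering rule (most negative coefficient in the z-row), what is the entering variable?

x_3

Negative z-row entries: x_3: -9/25.
The most negative is -9/25 in column x_3, so x_3 enters.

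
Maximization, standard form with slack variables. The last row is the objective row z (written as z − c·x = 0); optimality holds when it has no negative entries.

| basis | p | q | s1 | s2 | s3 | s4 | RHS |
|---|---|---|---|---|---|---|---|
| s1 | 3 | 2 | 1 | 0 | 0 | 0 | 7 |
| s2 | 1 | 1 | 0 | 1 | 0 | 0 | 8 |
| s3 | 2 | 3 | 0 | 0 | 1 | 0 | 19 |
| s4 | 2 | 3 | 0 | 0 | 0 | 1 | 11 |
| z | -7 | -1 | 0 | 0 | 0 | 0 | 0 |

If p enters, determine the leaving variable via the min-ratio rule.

Column p entries and ratios — s1: 7/3 = 7/3; s2: 8/1 = 8; s3: 19/2 = 19/2; s4: 11/2 = 11/2.
Smallest ratio is 7/3 in the row of s1, so s1 leaves.

s1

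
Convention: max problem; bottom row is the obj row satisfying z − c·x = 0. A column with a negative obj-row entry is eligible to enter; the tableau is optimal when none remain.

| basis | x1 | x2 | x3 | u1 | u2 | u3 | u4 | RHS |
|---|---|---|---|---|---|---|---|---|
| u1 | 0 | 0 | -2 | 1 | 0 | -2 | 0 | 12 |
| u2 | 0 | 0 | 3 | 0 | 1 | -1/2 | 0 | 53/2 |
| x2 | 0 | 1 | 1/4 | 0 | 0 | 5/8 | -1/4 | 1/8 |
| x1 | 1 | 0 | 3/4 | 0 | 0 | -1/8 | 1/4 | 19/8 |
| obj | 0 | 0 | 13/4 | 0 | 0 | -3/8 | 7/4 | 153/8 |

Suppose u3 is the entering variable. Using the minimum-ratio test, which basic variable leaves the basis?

x2

Column u3 entries and ratios — u1: -2 ≤ 0, skip; u2: -1/2 ≤ 0, skip; x2: (1/8)/(5/8) = 1/5; x1: -1/8 ≤ 0, skip.
Smallest ratio is 1/5 in the row of x2, so x2 leaves.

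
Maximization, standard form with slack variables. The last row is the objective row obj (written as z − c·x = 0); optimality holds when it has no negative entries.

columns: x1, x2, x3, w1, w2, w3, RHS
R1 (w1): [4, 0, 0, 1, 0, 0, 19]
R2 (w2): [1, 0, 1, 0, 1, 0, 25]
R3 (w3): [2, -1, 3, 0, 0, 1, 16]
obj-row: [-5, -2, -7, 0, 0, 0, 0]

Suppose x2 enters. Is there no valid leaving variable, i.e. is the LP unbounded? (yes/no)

yes

Every constraint-row entry in column x2 is ≤ 0, so increasing x2 is unbounded.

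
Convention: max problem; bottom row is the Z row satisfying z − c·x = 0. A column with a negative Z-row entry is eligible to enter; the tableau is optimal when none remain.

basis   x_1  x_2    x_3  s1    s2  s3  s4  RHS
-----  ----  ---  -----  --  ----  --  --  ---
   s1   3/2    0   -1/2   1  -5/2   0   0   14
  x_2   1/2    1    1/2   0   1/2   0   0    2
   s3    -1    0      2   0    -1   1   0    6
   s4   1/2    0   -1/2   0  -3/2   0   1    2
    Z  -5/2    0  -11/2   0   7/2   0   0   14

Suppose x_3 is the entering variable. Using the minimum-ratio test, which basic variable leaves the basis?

s3

Column x_3 entries and ratios — s1: -1/2 ≤ 0, skip; x_2: 2/(1/2) = 4; s3: 6/2 = 3; s4: -1/2 ≤ 0, skip.
Smallest ratio is 3 in the row of s3, so s3 leaves.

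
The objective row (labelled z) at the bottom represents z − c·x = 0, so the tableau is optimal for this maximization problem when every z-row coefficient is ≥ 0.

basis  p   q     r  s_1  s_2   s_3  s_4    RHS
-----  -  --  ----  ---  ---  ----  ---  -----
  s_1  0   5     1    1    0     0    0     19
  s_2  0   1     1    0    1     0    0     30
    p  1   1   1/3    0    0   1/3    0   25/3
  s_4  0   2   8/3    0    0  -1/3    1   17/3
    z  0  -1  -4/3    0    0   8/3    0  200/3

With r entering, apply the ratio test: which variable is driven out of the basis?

s_4

Column r entries and ratios — s_1: 19/1 = 19; s_2: 30/1 = 30; p: (25/3)/(1/3) = 25; s_4: (17/3)/(8/3) = 17/8.
Smallest ratio is 17/8 in the row of s_4, so s_4 leaves.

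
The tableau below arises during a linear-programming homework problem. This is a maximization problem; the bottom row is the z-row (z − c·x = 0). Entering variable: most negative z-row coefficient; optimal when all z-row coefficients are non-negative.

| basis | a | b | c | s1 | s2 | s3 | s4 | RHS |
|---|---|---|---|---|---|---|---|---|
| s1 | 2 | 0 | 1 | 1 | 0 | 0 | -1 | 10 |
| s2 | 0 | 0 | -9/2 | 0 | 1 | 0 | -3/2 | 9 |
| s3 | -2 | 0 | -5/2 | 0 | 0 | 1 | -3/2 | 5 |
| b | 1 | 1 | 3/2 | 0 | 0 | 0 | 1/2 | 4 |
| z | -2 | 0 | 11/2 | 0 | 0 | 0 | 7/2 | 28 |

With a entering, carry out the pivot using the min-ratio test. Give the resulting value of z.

Ratio test on column a — row 1: 10/2 = 5; row 2: entry 0 ≤ 0; row 3: entry -2 ≤ 0; row 4: 4/1 = 4. Minimum is 4 at row 4 (b leaves); pivot element 1.
Pivot on row 4; the z-row RHS becomes 28 − (-2)·4 = 36.

36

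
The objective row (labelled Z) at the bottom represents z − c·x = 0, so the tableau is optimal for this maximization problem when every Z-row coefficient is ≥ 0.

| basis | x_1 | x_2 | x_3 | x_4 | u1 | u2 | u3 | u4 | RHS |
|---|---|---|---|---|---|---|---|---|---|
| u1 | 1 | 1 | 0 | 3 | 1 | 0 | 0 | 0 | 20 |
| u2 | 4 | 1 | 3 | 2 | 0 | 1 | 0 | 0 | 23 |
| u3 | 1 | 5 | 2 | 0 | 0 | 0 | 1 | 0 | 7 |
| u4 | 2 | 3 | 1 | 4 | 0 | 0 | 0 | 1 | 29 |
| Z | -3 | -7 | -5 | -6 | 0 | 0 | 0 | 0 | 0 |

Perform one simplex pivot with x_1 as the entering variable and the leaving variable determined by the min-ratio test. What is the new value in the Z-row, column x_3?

-11/4

Ratio test on column x_1 — row 1: 20/1 = 20; row 2: 23/4 = 23/4; row 3: 7/1 = 7; row 4: 29/2 = 29/2. Minimum is 23/4 at row 2 (u2 leaves); pivot element 4.
Divide row 2 by 4; eliminate column x_1 from the other rows.
Z-row update in column x_3: -5 − (-3)·(3/4) = -11/4.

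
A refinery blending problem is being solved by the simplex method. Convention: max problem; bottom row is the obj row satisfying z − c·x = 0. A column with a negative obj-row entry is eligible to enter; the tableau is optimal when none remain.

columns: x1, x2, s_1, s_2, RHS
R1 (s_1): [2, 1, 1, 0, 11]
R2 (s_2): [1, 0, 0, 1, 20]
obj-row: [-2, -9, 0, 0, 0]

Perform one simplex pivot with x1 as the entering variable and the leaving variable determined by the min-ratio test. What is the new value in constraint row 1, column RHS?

Ratio test on column x1 — row 1: 11/2 = 11/2; row 2: 20/1 = 20. Minimum is 11/2 at row 1 (s_1 leaves); pivot element 2.
Divide row 1 by 2; eliminate column x1 from the other rows.
In the new row 1, the RHS entry is the old entry divided by the pivot: 11/2 = 11/2.

11/2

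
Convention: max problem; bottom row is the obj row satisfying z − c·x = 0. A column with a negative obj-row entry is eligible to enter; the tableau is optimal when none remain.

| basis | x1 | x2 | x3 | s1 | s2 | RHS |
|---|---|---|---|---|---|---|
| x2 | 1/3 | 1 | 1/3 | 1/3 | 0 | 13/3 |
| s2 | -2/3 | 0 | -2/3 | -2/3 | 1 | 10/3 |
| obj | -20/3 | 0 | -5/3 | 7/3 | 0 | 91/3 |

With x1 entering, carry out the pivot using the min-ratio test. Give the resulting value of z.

Ratio test on column x1 — row 1: (13/3)/(1/3) = 13; row 2: entry -2/3 ≤ 0. Minimum is 13 at row 1 (x2 leaves); pivot element 1/3.
Pivot on row 1; the obj-row RHS becomes 91/3 − (-20/3)·13 = 117.

117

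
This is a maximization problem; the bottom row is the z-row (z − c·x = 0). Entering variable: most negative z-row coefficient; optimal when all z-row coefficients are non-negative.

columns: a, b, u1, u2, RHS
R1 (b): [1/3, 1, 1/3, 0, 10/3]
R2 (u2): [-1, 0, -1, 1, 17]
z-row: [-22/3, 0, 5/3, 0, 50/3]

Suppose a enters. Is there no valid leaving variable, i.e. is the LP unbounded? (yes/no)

no

Column a has positive entries in row(s) 1, so the ratio test bounds it — not unbounded.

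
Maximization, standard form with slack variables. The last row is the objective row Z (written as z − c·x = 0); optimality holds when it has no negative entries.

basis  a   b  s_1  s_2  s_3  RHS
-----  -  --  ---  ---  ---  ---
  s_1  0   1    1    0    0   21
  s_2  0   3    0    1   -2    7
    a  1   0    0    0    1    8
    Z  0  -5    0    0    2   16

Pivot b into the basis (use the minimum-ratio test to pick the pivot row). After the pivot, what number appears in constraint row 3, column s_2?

Ratio test on column b — row 1: 21/1 = 21; row 2: 7/3 = 7/3; row 3: entry 0 ≤ 0. Minimum is 7/3 at row 2 (s_2 leaves); pivot element 3.
Divide row 2 by 3; eliminate column b from the other rows.
Row 3 update in column s_2: 0 − 0·(1/3) = 0.

0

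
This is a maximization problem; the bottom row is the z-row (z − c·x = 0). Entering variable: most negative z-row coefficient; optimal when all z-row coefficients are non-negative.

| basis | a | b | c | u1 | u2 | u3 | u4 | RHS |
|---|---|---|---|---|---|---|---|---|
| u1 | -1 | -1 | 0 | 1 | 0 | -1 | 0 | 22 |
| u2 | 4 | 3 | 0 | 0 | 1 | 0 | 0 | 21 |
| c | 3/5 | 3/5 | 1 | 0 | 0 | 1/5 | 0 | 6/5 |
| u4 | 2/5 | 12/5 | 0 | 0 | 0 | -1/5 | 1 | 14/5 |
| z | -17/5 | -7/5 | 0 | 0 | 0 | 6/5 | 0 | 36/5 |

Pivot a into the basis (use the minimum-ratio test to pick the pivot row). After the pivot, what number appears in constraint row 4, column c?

Ratio test on column a — row 1: entry -1 ≤ 0; row 2: 21/4 = 21/4; row 3: (6/5)/(3/5) = 2; row 4: (14/5)/(2/5) = 7. Minimum is 2 at row 3 (c leaves); pivot element 3/5.
Divide row 3 by 3/5; eliminate column a from the other rows.
Row 4 update in column c: 0 − (2/5)·(5/3) = -2/3.

-2/3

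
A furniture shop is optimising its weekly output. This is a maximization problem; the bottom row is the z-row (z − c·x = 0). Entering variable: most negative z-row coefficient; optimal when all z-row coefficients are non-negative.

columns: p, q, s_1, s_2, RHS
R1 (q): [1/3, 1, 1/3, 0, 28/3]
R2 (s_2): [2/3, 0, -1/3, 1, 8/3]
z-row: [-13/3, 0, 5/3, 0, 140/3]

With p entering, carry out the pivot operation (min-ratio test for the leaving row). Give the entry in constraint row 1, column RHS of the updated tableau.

8

Ratio test on column p — row 1: (28/3)/(1/3) = 28; row 2: (8/3)/(2/3) = 4. Minimum is 4 at row 2 (s_2 leaves); pivot element 2/3.
Divide row 2 by 2/3; eliminate column p from the other rows.
Row 1 update in column RHS: 28/3 − (1/3)·4 = 8.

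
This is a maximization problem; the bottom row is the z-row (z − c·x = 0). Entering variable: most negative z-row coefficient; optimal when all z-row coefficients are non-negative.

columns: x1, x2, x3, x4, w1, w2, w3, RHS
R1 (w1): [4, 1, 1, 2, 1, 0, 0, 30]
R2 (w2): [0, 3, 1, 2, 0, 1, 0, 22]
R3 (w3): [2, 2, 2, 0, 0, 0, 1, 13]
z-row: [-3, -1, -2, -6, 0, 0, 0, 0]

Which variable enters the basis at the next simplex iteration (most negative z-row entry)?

x4

Negative z-row entries: x1: -3, x2: -1, x3: -2, x4: -6.
The most negative is -6 in column x4, so x4 enters.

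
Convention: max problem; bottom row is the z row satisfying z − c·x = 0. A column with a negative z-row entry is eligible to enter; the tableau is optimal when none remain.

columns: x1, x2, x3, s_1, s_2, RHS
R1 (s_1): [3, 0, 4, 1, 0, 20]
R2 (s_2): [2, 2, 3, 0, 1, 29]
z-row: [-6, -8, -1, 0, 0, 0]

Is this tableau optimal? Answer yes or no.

no

The z-row has a negative entry -8 in column x2, so it is not optimal.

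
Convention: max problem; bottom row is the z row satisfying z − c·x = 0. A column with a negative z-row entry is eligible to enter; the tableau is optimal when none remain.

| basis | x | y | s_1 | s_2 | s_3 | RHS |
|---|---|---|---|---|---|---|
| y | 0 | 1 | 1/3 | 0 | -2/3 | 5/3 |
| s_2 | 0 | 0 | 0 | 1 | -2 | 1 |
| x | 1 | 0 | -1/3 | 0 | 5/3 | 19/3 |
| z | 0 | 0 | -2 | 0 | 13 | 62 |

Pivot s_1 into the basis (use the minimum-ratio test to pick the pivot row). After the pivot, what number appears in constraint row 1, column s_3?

Ratio test on column s_1 — row 1: (5/3)/(1/3) = 5; row 2: entry 0 ≤ 0; row 3: entry -1/3 ≤ 0. Minimum is 5 at row 1 (y leaves); pivot element 1/3.
Divide row 1 by 1/3; eliminate column s_1 from the other rows.
In the new row 1, the s_3 entry is the old entry divided by the pivot: (-2/3)/(1/3) = -2.

-2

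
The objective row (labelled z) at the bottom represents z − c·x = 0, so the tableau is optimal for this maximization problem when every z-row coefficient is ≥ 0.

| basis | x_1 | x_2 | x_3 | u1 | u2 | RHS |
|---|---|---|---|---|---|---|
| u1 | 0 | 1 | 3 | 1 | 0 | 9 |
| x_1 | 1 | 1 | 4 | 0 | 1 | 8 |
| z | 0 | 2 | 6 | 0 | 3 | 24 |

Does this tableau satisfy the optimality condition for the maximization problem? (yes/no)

yes

Every z-row coefficient is ≥ 0, so the tableau is optimal.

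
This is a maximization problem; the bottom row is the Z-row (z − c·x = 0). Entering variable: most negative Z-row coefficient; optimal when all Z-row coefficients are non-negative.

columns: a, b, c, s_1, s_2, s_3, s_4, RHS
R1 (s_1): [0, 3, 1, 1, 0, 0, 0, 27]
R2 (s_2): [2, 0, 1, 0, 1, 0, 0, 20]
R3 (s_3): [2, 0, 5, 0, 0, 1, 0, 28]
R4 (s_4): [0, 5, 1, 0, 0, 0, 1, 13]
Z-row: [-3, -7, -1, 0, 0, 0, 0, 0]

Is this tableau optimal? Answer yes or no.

no

The Z-row has a negative entry -7 in column b, so it is not optimal.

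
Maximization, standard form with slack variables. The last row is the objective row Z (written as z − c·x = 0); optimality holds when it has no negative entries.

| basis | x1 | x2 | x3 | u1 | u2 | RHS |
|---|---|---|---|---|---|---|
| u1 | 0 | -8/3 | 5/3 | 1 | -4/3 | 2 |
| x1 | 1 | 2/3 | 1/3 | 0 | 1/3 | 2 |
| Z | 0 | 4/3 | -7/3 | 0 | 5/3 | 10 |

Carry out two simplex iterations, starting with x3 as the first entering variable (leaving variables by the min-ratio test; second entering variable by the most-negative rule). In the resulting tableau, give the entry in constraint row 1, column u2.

0

Ratio test on column x3 — row 1: 2/(5/3) = 6/5; row 2: 2/(1/3) = 6. Minimum is 6/5 at row 1 (u1 leaves); pivot element 5/3.
Divide row 1 by 5/3; eliminate column x3 from the other rows.
Second iteration: most negative Z-row entry is -12/5 in column x2, so x2 enters.
Ratio test on column x2 — row 1: entry -8/5 ≤ 0; row 2: (8/5)/(6/5) = 4/3. Minimum is 4/3 at row 2 (x1 leaves); pivot element 6/5.
Divide row 2 by 6/5; eliminate column x2 from the other rows.
After both pivots, the entry at constraint row 1, column u2 is 0.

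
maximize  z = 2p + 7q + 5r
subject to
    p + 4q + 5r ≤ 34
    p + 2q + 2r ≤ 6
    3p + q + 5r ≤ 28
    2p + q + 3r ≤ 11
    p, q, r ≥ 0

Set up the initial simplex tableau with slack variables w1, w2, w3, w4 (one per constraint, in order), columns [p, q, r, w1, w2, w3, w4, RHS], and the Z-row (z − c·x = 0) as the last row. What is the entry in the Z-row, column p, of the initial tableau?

The Z-row carries the negated objective coefficients: the p entry is -2.

-2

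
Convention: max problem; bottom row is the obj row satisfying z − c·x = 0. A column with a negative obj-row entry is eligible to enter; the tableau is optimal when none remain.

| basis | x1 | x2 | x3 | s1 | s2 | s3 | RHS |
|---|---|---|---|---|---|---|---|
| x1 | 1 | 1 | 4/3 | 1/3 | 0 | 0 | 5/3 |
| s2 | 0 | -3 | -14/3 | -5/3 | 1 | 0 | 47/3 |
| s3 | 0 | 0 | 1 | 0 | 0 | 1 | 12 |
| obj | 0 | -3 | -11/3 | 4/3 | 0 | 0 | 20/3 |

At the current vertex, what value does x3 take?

x3 is not in the basis, so in the current basic feasible solution x3 = 0.

0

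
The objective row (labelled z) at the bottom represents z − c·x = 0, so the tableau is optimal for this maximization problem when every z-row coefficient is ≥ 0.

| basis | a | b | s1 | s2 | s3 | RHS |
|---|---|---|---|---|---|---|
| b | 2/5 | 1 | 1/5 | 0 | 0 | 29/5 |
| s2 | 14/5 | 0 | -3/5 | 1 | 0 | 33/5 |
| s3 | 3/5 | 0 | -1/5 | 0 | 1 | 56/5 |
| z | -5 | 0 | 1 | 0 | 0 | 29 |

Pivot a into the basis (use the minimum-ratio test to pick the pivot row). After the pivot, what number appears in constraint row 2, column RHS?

Ratio test on column a — row 1: (29/5)/(2/5) = 29/2; row 2: (33/5)/(14/5) = 33/14; row 3: (56/5)/(3/5) = 56/3. Minimum is 33/14 at row 2 (s2 leaves); pivot element 14/5.
Divide row 2 by 14/5; eliminate column a from the other rows.
In the new row 2, the RHS entry is the old entry divided by the pivot: (33/5)/(14/5) = 33/14.

33/14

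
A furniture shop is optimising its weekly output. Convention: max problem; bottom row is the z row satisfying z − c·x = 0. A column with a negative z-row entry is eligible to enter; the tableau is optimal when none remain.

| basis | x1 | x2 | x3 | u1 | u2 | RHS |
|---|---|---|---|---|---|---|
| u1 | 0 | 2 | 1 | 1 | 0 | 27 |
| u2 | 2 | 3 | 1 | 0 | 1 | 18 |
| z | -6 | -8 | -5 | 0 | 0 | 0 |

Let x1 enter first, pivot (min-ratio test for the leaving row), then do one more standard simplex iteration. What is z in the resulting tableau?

Ratio test on column x1 — row 1: entry 0 ≤ 0; row 2: 18/2 = 9. Minimum is 9 at row 2 (u2 leaves); pivot element 2.
Pivot on row 2; the z-row RHS becomes 0 − (-6)·9 = 54.
Next entering variable (most negative z-row entry -2): x3.
Ratio test on column x3 — row 1: 27/1 = 27; row 2: 9/(1/2) = 18. Minimum is 18 at row 2 (x1 leaves); pivot element 1/2.
After the second pivot the z-row RHS is 54 − (-2)·18 = 90.

90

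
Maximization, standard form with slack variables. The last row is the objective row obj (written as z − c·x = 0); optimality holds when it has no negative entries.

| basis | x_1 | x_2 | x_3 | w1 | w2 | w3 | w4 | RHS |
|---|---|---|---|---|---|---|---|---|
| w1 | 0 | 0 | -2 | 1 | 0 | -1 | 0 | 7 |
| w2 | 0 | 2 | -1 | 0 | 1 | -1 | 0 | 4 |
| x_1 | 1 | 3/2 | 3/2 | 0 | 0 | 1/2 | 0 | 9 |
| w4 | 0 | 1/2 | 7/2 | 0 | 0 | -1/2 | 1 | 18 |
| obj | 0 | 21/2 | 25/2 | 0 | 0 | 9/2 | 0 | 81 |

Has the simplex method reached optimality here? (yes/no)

yes

Every obj-row coefficient is ≥ 0, so the tableau is optimal.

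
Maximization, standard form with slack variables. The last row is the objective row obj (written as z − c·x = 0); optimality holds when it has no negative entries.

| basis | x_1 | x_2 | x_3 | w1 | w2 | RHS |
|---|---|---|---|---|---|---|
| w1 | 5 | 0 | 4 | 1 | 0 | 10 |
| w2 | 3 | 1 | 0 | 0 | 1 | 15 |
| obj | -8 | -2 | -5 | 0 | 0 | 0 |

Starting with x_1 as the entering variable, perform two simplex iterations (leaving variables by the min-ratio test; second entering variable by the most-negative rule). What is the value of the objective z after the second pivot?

Ratio test on column x_1 — row 1: 10/5 = 2; row 2: 15/3 = 5. Minimum is 2 at row 1 (w1 leaves); pivot element 5.
Pivot on row 1; the obj-row RHS becomes 0 − (-8)·2 = 16.
Next entering variable (most negative obj-row entry -2): x_2.
Ratio test on column x_2 — row 1: entry 0 ≤ 0; row 2: 9/1 = 9. Minimum is 9 at row 2 (w2 leaves); pivot element 1.
After the second pivot the obj-row RHS is 16 − (-2)·9 = 34.

34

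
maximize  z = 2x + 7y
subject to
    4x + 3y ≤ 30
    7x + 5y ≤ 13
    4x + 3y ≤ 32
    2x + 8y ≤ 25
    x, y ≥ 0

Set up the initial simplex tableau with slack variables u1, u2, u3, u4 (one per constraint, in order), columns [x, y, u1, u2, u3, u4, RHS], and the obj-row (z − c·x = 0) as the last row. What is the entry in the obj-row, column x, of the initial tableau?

The obj-row carries the negated objective coefficients: the x entry is -2.

-2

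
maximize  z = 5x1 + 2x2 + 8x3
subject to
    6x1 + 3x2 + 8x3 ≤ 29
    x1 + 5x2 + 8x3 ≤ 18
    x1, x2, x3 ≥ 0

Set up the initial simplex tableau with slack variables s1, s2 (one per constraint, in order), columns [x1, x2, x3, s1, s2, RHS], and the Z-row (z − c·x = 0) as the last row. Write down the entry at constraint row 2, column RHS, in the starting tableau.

18

The RHS of constraint 2 is b_2 = 18.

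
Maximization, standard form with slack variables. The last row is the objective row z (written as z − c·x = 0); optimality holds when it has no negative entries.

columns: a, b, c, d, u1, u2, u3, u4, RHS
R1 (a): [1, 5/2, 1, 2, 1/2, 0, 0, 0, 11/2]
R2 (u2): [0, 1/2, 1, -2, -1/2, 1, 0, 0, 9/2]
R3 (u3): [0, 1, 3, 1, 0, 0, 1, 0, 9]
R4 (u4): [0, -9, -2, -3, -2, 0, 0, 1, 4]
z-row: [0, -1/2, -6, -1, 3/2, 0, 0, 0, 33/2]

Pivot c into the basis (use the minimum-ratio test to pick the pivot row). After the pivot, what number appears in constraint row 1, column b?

Ratio test on column c — row 1: (11/2)/1 = 11/2; row 2: (9/2)/1 = 9/2; row 3: 9/3 = 3; row 4: entry -2 ≤ 0. Minimum is 3 at row 3 (u3 leaves); pivot element 3.
Divide row 3 by 3; eliminate column c from the other rows.
Row 1 update in column b: 5/2 − 1·(1/3) = 13/6.

13/6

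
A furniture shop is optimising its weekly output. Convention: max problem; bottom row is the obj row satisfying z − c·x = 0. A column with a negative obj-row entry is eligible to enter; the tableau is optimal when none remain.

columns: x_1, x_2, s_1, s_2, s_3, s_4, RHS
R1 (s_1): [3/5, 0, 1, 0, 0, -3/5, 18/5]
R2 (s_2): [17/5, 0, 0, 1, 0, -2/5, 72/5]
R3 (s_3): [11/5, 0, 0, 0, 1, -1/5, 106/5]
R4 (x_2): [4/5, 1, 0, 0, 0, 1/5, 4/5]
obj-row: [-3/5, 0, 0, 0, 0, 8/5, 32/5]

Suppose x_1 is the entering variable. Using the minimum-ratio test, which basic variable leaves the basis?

Column x_1 entries and ratios — s_1: (18/5)/(3/5) = 6; s_2: (72/5)/(17/5) = 72/17; s_3: (106/5)/(11/5) = 106/11; x_2: (4/5)/(4/5) = 1.
Smallest ratio is 1 in the row of x_2, so x_2 leaves.

x_2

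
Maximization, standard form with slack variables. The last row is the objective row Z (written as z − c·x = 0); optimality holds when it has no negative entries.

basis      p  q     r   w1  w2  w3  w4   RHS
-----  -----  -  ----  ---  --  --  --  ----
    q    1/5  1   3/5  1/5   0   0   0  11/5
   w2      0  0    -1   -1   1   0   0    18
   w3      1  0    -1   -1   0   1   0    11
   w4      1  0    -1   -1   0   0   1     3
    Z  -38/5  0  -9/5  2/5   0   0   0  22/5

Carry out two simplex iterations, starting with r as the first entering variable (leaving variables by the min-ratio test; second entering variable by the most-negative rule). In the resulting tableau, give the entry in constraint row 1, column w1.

1/2

Ratio test on column r — row 1: (11/5)/(3/5) = 11/3; row 2: entry -1 ≤ 0; row 3: entry -1 ≤ 0; row 4: entry -1 ≤ 0. Minimum is 11/3 at row 1 (q leaves); pivot element 3/5.
Divide row 1 by 3/5; eliminate column r from the other rows.
Second iteration: most negative Z-row entry is -7 in column p, so p enters.
Ratio test on column p — row 1: (11/3)/(1/3) = 11; row 2: (65/3)/(1/3) = 65; row 3: (44/3)/(4/3) = 11; row 4: (20/3)/(4/3) = 5. Minimum is 5 at row 4 (w4 leaves); pivot element 4/3.
Divide row 4 by 4/3; eliminate column p from the other rows.
After both pivots, the entry at constraint row 1, column w1 is 1/2.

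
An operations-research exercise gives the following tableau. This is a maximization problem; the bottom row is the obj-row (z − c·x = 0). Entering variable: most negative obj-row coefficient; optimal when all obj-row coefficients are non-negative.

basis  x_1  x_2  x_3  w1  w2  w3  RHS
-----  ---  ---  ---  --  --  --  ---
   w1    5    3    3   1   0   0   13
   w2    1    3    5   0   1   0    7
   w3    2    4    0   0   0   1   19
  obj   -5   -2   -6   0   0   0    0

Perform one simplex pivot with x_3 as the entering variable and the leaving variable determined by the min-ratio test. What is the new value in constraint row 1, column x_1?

Ratio test on column x_3 — row 1: 13/3 = 13/3; row 2: 7/5 = 7/5; row 3: entry 0 ≤ 0. Minimum is 7/5 at row 2 (w2 leaves); pivot element 5.
Divide row 2 by 5; eliminate column x_3 from the other rows.
Row 1 update in column x_1: 5 − 3·(1/5) = 22/5.

22/5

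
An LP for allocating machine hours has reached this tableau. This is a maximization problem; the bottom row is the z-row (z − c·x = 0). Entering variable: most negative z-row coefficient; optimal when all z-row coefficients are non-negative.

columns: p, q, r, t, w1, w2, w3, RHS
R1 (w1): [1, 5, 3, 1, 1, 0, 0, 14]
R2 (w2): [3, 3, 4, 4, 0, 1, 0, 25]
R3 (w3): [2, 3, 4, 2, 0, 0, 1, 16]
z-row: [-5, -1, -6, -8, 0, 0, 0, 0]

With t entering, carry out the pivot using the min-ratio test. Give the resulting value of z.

Ratio test on column t — row 1: 14/1 = 14; row 2: 25/4 = 25/4; row 3: 16/2 = 8. Minimum is 25/4 at row 2 (w2 leaves); pivot element 4.
Pivot on row 2; the z-row RHS becomes 0 − (-8)·(25/4) = 50.

50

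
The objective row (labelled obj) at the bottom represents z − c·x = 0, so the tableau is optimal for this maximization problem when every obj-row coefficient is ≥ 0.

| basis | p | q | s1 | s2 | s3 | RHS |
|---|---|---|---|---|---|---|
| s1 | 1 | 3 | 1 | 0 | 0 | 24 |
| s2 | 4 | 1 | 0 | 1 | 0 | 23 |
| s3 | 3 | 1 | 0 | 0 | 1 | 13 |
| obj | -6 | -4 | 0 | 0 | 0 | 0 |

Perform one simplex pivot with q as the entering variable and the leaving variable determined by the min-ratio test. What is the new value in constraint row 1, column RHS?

8

Ratio test on column q — row 1: 24/3 = 8; row 2: 23/1 = 23; row 3: 13/1 = 13. Minimum is 8 at row 1 (s1 leaves); pivot element 3.
Divide row 1 by 3; eliminate column q from the other rows.
In the new row 1, the RHS entry is the old entry divided by the pivot: 24/3 = 8.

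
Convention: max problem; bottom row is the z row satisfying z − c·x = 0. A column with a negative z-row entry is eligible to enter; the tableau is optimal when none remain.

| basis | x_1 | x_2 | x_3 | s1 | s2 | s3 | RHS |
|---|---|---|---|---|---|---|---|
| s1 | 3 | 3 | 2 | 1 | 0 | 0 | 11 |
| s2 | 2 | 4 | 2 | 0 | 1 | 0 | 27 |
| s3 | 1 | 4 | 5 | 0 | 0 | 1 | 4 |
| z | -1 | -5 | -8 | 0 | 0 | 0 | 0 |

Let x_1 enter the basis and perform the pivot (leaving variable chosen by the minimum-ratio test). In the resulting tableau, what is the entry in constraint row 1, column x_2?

Ratio test on column x_1 — row 1: 11/3 = 11/3; row 2: 27/2 = 27/2; row 3: 4/1 = 4. Minimum is 11/3 at row 1 (s1 leaves); pivot element 3.
Divide row 1 by 3; eliminate column x_1 from the other rows.
In the new row 1, the x_2 entry is the old entry divided by the pivot: 3/3 = 1.

1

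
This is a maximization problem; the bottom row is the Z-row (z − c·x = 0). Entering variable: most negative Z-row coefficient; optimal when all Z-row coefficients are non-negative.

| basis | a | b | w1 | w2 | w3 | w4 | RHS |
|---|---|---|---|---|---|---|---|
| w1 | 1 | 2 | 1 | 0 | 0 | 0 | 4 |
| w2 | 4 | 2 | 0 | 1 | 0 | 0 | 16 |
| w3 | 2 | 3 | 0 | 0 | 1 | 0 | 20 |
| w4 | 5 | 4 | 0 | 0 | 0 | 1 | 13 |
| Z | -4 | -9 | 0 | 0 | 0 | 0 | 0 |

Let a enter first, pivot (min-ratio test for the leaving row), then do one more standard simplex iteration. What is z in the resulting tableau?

Ratio test on column a — row 1: 4/1 = 4; row 2: 16/4 = 4; row 3: 20/2 = 10; row 4: 13/5 = 13/5. Minimum is 13/5 at row 4 (w4 leaves); pivot element 5.
Pivot on row 4; the Z-row RHS becomes 0 − (-4)·(13/5) = 52/5.
Next entering variable (most negative Z-row entry -29/5): b.
Ratio test on column b — row 1: (7/5)/(6/5) = 7/6; row 2: entry -6/5 ≤ 0; row 3: (74/5)/(7/5) = 74/7; row 4: (13/5)/(4/5) = 13/4. Minimum is 7/6 at row 1 (w1 leaves); pivot element 6/5.
After the second pivot the Z-row RHS is 52/5 − (-29/5)·(7/6) = 103/6.

103/6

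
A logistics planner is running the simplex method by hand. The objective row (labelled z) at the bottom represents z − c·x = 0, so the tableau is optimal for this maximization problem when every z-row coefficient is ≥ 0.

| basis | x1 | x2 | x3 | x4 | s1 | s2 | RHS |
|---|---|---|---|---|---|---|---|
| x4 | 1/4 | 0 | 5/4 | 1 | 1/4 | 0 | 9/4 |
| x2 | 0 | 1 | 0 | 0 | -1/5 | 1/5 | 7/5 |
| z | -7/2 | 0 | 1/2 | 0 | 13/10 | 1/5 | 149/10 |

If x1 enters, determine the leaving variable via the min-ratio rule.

x4

Column x1 entries and ratios — x4: (9/4)/(1/4) = 9; x2: 0 ≤ 0, skip.
Smallest ratio is 9 in the row of x4, so x4 leaves.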